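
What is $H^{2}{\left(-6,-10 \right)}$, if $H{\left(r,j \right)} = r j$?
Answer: $3600$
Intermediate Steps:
$H{\left(r,j \right)} = j r$
$H^{2}{\left(-6,-10 \right)} = \left(\left(-10\right) \left(-6\right)\right)^{2} = 60^{2} = 3600$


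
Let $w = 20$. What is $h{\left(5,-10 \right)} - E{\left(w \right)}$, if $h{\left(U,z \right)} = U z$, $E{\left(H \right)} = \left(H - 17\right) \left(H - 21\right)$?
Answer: $-47$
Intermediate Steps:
$E{\left(H \right)} = \left(-21 + H\right) \left(-17 + H\right)$ ($E{\left(H \right)} = \left(-17 + H\right) \left(-21 + H\right) = \left(-21 + H\right) \left(-17 + H\right)$)
$h{\left(5,-10 \right)} - E{\left(w \right)} = 5 \left(-10\right) - \left(357 + 20^{2} - 760\right) = -50 - \left(357 + 400 - 760\right) = -50 - -3 = -50 + 3 = -47$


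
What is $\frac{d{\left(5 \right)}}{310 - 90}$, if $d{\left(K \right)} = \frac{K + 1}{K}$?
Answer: $\frac{3}{550} \approx 0.0054545$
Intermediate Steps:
$d{\left(K \right)} = \frac{1 + K}{K}$
$\frac{d{\left(5 \right)}}{310 - 90} = \frac{\frac{1}{5} \left(1 + 5\right)}{310 - 90} = \frac{\frac{1}{5} \cdot 6}{220} = \frac{6}{5} \cdot \frac{1}{220} = \frac{3}{550}$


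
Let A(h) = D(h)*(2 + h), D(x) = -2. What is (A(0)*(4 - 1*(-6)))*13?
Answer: -520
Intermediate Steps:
A(h) = -4 - 2*h (A(h) = -2*(2 + h) = -4 - 2*h)
(A(0)*(4 - 1*(-6)))*13 = ((-4 - 2*0)*(4 - 1*(-6)))*13 = ((-4 + 0)*(4 + 6))*13 = -4*10*13 = -40*13 = -520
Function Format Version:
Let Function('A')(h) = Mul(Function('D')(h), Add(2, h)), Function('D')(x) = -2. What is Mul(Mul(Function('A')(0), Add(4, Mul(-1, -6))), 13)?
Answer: -520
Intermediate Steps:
Function('A')(h) = Add(-4, Mul(-2, h)) (Function('A')(h) = Mul(-2, Add(2, h)) = Add(-4, Mul(-2, h)))
Mul(Mul(Function('A')(0), Add(4, Mul(-1, -6))), 13) = Mul(Mul(Add(-4, Mul(-2, 0)), Add(4, Mul(-1, -6))), 13) = Mul(Mul(Add(-4, 0), Add(4, 6)), 13) = Mul(Mul(-4, 10), 13) = Mul(-40, 13) = -520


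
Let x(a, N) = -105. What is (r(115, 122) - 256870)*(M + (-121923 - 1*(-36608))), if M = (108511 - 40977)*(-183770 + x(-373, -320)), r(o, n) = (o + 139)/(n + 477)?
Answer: 1910678576749178940/599 ≈ 3.1898e+15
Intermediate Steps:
r(o, n) = (139 + o)/(477 + n)
M = -12417814250 (M = (108511 - 40977)*(-183770 - 105) = 67534*(-183875) = -12417814250)
(r(115, 122) - 256870)*(M + (-121923 - 1*(-36608))) = ((139 + 115)/(477 + 122) - 256870)*(-12417814250 + (-121923 - 1*(-36608))) = (254/599 - 256870)*(-12417814250 + (-121923 + 36608)) = ((1/599)*254 - 256870)*(-12417814250 - 85315) = (254/599 - 256870)*(-12417899565) = -153864876/599*(-12417899565) = 1910678576749178940/599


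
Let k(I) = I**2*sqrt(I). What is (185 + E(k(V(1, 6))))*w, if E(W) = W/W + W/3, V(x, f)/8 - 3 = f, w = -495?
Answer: -92070 - 5132160*sqrt(2) ≈ -7.3500e+6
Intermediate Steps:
V(x, f) = 24 + 8*f
k(I) = I**(5/2)
E(W) = 1 + W/3 (E(W) = 1 + W*(1/3) = 1 + W/3)
(185 + E(k(V(1, 6))))*w = (185 + (1 + (24 + 8*6)**(5/2)/3))*(-495) = (185 + (1 + (24 + 48)**(5/2)/3))*(-495) = (185 + (1 + 72**(5/2)/3))*(-495) = (185 + (1 + (31104*sqrt(2))/3))*(-495) = (185 + (1 + 10368*sqrt(2)))*(-495) = (186 + 10368*sqrt(2))*(-495) = -92070 - 5132160*sqrt(2)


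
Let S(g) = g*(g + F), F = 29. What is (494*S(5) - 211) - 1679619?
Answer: -1595850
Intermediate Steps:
S(g) = g*(29 + g) (S(g) = g*(g + 29) = g*(29 + g))
(494*S(5) - 211) - 1679619 = (494*(5*(29 + 5)) - 211) - 1679619 = (494*(5*34) - 211) - 1679619 = (494*170 - 211) - 1679619 = (83980 - 211) - 1679619 = 83769 - 1679619 = -1595850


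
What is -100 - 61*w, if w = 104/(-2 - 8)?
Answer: 2672/5 ≈ 534.40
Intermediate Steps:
w = -52/5 (w = 104/(-10) = 104*(-⅒) = -52/5 ≈ -10.400)
-100 - 61*w = -100 - 61*(-52/5) = -100 + 3172/5 = 2672/5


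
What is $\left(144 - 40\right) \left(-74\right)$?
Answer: $-7696$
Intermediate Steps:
$\left(144 - 40\right) \left(-74\right) = 104 \left(-74\right) = -7696$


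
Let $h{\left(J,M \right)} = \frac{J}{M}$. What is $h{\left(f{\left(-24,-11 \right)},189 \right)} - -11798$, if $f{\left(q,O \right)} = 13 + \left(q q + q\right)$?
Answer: $\frac{2230387}{189} \approx 11801.0$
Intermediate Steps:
$f{\left(q,O \right)} = 13 + q + q^{2}$ ($f{\left(q,O \right)} = 13 + \left(q^{2} + q\right) = 13 + \left(q + q^{2}\right) = 13 + q + q^{2}$)
$h{\left(f{\left(-24,-11 \right)},189 \right)} - -11798 = \frac{13 - 24 + \left(-24\right)^{2}}{189} - -11798 = \left(13 - 24 + 576\right) \frac{1}{189} + 11798 = 565 \cdot \frac{1}{189} + 11798 = \frac{565}{189} + 11798 = \frac{2230387}{189}$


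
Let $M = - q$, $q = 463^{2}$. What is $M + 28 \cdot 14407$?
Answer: $189027$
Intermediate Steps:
$q = 214369$
$M = -214369$ ($M = \left(-1\right) 214369 = -214369$)
$M + 28 \cdot 14407 = -214369 + 28 \cdot 14407 = -214369 + 403396 = 189027$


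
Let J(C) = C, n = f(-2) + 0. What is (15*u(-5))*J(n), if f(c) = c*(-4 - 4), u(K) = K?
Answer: -1200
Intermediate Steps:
f(c) = -8*c (f(c) = c*(-8) = -8*c)
n = 16 (n = -8*(-2) + 0 = 16 + 0 = 16)
(15*u(-5))*J(n) = (15*(-5))*16 = -75*16 = -1200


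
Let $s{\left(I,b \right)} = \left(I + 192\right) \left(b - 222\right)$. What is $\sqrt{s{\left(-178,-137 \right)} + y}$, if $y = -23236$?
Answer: $i \sqrt{28262} \approx 168.11 i$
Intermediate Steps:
$s{\left(I,b \right)} = \left(-222 + b\right) \left(192 + I\right)$ ($s{\left(I,b \right)} = \left(192 + I\right) \left(-222 + b\right) = \left(-222 + b\right) \left(192 + I\right)$)
$\sqrt{s{\left(-178,-137 \right)} + y} = \sqrt{\left(-42624 - -39516 + 192 \left(-137\right) - -24386\right) - 23236} = \sqrt{\left(-42624 + 39516 - 26304 + 24386\right) - 23236} = \sqrt{-5026 - 23236} = \sqrt{-28262} = i \sqrt{28262}$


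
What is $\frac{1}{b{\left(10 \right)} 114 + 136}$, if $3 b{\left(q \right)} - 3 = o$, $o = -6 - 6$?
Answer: $- \frac{1}{206} \approx -0.0048544$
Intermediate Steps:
$o = -12$ ($o = -6 - 6 = -12$)
$b{\left(q \right)} = -3$ ($b{\left(q \right)} = 1 + \frac{1}{3} \left(-12\right) = 1 - 4 = -3$)
$\frac{1}{b{\left(10 \right)} 114 + 136} = \frac{1}{\left(-3\right) 114 + 136} = \frac{1}{-342 + 136} = \frac{1}{-206} = - \frac{1}{206}$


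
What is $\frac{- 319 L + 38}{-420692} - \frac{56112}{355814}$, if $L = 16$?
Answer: $- \frac{5450828945}{37422025822} \approx -0.14566$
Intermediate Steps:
$\frac{- 319 L + 38}{-420692} - \frac{56112}{355814} = \frac{\left(-319\right) 16 + 38}{-420692} - \frac{56112}{355814} = \left(-5104 + 38\right) \left(- \frac{1}{420692}\right) - \frac{28056}{177907} = \left(-5066\right) \left(- \frac{1}{420692}\right) - \frac{28056}{177907} = \frac{2533}{210346} - \frac{28056}{177907} = - \frac{5450828945}{37422025822}$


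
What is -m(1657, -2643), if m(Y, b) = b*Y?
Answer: 4379451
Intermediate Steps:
m(Y, b) = Y*b
-m(1657, -2643) = -1657*(-2643) = -1*(-4379451) = 4379451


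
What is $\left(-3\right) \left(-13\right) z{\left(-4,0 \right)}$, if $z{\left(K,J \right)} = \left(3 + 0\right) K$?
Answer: $-468$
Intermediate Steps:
$z{\left(K,J \right)} = 3 K$
$\left(-3\right) \left(-13\right) z{\left(-4,0 \right)} = \left(-3\right) \left(-13\right) 3 \left(-4\right) = 39 \left(-12\right) = -468$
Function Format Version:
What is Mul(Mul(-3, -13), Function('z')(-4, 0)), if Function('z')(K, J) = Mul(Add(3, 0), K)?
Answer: -468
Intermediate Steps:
Function('z')(K, J) = Mul(3, K)
Mul(Mul(-3, -13), Function('z')(-4, 0)) = Mul(Mul(-3, -13), Mul(3, -4)) = Mul(39, -12) = -468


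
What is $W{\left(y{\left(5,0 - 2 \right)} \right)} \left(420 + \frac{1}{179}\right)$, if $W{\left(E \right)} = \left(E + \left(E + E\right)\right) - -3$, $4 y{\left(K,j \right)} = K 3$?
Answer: $\frac{4285317}{716} \approx 5985.1$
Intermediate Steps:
$y{\left(K,j \right)} = \frac{3 K}{4}$ ($y{\left(K,j \right)} = \frac{K 3}{4} = \frac{3 K}{4}$)
$W{\left(E \right)} = 3 + 3 E$ ($W{\left(E \right)} = \left(E + 2 E\right) + 3 = 3 E + 3 = 3 + 3 E$)
$W{\left(y{\left(5,0 - 2 \right)} \right)} \left(420 + \frac{1}{179}\right) = \left(3 + 3 \cdot \frac{3}{4} \cdot 5\right) \left(420 + \frac{1}{179}\right) = \left(3 + 3 \cdot \frac{15}{4}\right) \left(420 + \frac{1}{179}\right) = \left(3 + \frac{45}{4}\right) \frac{75181}{179} = \frac{57}{4} \cdot \frac{75181}{179} = \frac{4285317}{716}$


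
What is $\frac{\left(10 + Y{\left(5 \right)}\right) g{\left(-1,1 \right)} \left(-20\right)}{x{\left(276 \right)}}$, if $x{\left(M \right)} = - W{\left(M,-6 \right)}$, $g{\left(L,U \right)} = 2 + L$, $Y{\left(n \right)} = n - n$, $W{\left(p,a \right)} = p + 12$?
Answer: $\frac{25}{36} \approx 0.69444$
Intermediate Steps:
$W{\left(p,a \right)} = 12 + p$
$Y{\left(n \right)} = 0$
$x{\left(M \right)} = -12 - M$ ($x{\left(M \right)} = - (12 + M) = -12 - M$)
$\frac{\left(10 + Y{\left(5 \right)}\right) g{\left(-1,1 \right)} \left(-20\right)}{x{\left(276 \right)}} = \frac{\left(10 + 0\right) \left(2 - 1\right) \left(-20\right)}{-12 - 276} = \frac{10 \cdot 1 \left(-20\right)}{-12 - 276} = \frac{10 \left(-20\right)}{-288} = \left(-200\right) \left(- \frac{1}{288}\right) = \frac{25}{36}$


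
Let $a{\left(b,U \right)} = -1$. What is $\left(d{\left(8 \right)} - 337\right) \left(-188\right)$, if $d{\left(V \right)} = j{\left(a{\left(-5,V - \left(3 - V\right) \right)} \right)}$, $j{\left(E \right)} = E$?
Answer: $63544$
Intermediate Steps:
$d{\left(V \right)} = -1$
$\left(d{\left(8 \right)} - 337\right) \left(-188\right) = \left(-1 - 337\right) \left(-188\right) = \left(-338\right) \left(-188\right) = 63544$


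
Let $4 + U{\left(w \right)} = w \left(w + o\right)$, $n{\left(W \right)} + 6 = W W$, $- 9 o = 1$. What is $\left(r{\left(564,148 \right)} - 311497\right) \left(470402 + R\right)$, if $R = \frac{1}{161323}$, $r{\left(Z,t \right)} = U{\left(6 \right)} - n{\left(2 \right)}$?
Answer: $- \frac{23635937949960059}{161323} \approx -1.4651 \cdot 10^{11}$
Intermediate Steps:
$o = - \frac{1}{9}$ ($o = \left(- \frac{1}{9}\right) 1 = - \frac{1}{9} \approx -0.11111$)
$n{\left(W \right)} = -6 + W^{2}$ ($n{\left(W \right)} = -6 + W W = -6 + W^{2}$)
$U{\left(w \right)} = -4 + w \left(- \frac{1}{9} + w\right)$ ($U{\left(w \right)} = -4 + w \left(w - \frac{1}{9}\right) = -4 + w \left(- \frac{1}{9} + w\right)$)
$r{\left(Z,t \right)} = \frac{100}{3}$ ($r{\left(Z,t \right)} = \left(-4 + 6^{2} - \frac{2}{3}\right) - \left(-6 + 2^{2}\right) = \left(-4 + 36 - \frac{2}{3}\right) - \left(-6 + 4\right) = \frac{94}{3} - -2 = \frac{94}{3} + 2 = \frac{100}{3}$)
$R = \frac{1}{161323} \approx 6.1987 \cdot 10^{-6}$
$\left(r{\left(564,148 \right)} - 311497\right) \left(470402 + R\right) = \left(\frac{100}{3} - 311497\right) \left(470402 + \frac{1}{161323}\right) = \left(- \frac{934391}{3}\right) \frac{75886661847}{161323} = - \frac{23635937949960059}{161323}$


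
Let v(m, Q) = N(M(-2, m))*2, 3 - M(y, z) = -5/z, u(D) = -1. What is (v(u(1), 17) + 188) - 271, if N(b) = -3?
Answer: -89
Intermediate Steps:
M(y, z) = 3 + 5/z (M(y, z) = 3 - (-5)/z = 3 + 5/z)
v(m, Q) = -6 (v(m, Q) = -3*2 = -6)
(v(u(1), 17) + 188) - 271 = (-6 + 188) - 271 = 182 - 271 = -89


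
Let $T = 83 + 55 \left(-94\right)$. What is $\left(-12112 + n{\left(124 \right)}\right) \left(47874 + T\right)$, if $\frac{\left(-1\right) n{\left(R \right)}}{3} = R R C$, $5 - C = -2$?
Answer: $-14333987296$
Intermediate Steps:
$C = 7$ ($C = 5 - -2 = 5 + 2 = 7$)
$n{\left(R \right)} = - 21 R^{2}$ ($n{\left(R \right)} = - 3 R R 7 = - 3 R^{2} \cdot 7 = - 3 \cdot 7 R^{2} = - 21 R^{2}$)
$T = -5087$ ($T = 83 - 5170 = -5087$)
$\left(-12112 + n{\left(124 \right)}\right) \left(47874 + T\right) = \left(-12112 - 21 \cdot 124^{2}\right) \left(47874 - 5087\right) = \left(-12112 - 322896\right) 42787 = \left(-335008\right) 42787 = -14333987296$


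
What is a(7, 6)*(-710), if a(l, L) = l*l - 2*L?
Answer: -26270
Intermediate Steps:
a(l, L) = l² - 2*L
a(7, 6)*(-710) = (7² - 2*6)*(-710) = (49 - 12)*(-710) = 37*(-710) = -26270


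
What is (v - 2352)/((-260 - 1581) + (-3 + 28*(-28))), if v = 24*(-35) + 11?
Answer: 3181/2628 ≈ 1.2104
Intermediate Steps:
v = -829 (v = -840 + 11 = -829)
(v - 2352)/((-260 - 1581) + (-3 + 28*(-28))) = (-829 - 2352)/((-260 - 1581) + (-3 + 28*(-28))) = -3181/(-1841 + (-3 - 784)) = -3181/(-1841 - 787) = -3181/(-2628) = -3181*(-1/2628) = 3181/2628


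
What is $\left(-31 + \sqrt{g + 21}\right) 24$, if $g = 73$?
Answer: $-744 + 24 \sqrt{94} \approx -511.31$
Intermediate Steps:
$\left(-31 + \sqrt{g + 21}\right) 24 = \left(-31 + \sqrt{73 + 21}\right) 24 = \left(-31 + \sqrt{94}\right) 24 = -744 + 24 \sqrt{94}$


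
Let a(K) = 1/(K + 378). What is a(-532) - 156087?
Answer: -24037399/154 ≈ -1.5609e+5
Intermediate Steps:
a(K) = 1/(378 + K)
a(-532) - 156087 = 1/(378 - 532) - 156087 = 1/(-154) - 156087 = -1/154 - 156087 = -24037399/154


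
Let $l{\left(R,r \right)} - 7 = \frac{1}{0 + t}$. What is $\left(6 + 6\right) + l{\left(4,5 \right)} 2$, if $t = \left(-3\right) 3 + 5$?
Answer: $\frac{51}{2} \approx 25.5$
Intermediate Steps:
$t = -4$ ($t = -9 + 5 = -4$)
$l{\left(R,r \right)} = \frac{27}{4}$ ($l{\left(R,r \right)} = 7 + \frac{1}{0 - 4} = 7 + \frac{1}{-4} = 7 - \frac{1}{4} = \frac{27}{4}$)
$\left(6 + 6\right) + l{\left(4,5 \right)} 2 = \left(6 + 6\right) + \frac{27}{4} \cdot 2 = 12 + \frac{27}{2} = \frac{51}{2}$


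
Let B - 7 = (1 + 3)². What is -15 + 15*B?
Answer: 330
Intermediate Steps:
B = 23 (B = 7 + (1 + 3)² = 7 + 4² = 7 + 16 = 23)
-15 + 15*B = -15 + 15*23 = -15 + 345 = 330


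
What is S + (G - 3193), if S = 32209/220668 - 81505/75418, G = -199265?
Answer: -240670733644255/1188738516 ≈ -2.0246e+5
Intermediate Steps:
S = -1111171927/1188738516 (S = 32209*(1/220668) - 81505*1/75418 = 32209/220668 - 81505/75418 = -1111171927/1188738516 ≈ -0.93475)
S + (G - 3193) = -1111171927/1188738516 + (-199265 - 3193) = -1111171927/1188738516 - 202458 = -240670733644255/1188738516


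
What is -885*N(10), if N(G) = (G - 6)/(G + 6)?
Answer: -885/4 ≈ -221.25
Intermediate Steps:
N(G) = (-6 + G)/(6 + G)
-885*N(10) = -885*(-6 + 10)/(6 + 10) = -885*4/16 = -885*1/4 = -885/4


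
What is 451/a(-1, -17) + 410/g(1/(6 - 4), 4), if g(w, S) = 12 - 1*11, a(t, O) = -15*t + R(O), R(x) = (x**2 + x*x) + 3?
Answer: 244811/596 ≈ 410.76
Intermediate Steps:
R(x) = 3 + 2*x**2 (R(x) = (x**2 + x**2) + 3 = 2*x**2 + 3 = 3 + 2*x**2)
a(t, O) = 3 - 15*t + 2*O**2 (a(t, O) = -15*t + (3 + 2*O**2) = 3 - 15*t + 2*O**2)
g(w, S) = 1 (g(w, S) = 12 - 11 = 1)
451/a(-1, -17) + 410/g(1/(6 - 4), 4) = 451/(3 - 15*(-1) + 2*(-17)**2) + 410/1 = 451/(3 + 15 + 2*289) + 410*1 = 451/(3 + 15 + 578) + 410 = 451/596 + 410 = 244811/596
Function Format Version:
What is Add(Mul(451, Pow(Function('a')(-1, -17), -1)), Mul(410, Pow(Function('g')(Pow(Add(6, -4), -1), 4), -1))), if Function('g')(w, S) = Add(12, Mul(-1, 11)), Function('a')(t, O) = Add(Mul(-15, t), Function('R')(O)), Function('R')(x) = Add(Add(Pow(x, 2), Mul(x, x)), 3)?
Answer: Rational(244811, 596) ≈ 410.76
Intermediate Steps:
Function('R')(x) = Add(3, Mul(2, Pow(x, 2))) (Function('R')(x) = Add(Add(Pow(x, 2), Pow(x, 2)), 3) = Add(Mul(2, Pow(x, 2)), 3) = Add(3, Mul(2, Pow(x, 2))))
Function('a')(t, O) = Add(3, Mul(-15, t), Mul(2, Pow(O, 2))) (Function('a')(t, O) = Add(Mul(-15, t), Add(3, Mul(2, Pow(O, 2)))) = Add(3, Mul(-15, t), Mul(2, Pow(O, 2))))
Function('g')(w, S) = 1 (Function('g')(w, S) = Add(12, -11) = 1)
Add(Mul(451, Pow(Function('a')(-1, -17), -1)), Mul(410, Pow(Function('g')(Pow(Add(6, -4), -1), 4), -1))) = Add(Mul(451, Pow(Add(3, Mul(-15, -1), Mul(2, Pow(-17, 2))), -1)), Mul(410, Pow(1, -1))) = Add(Mul(451, Pow(Add(3, 15, Mul(2, 289)), -1)), Mul(410, 1)) = Add(Mul(451, Pow(Add(3, 15, 578), -1)), 410) = Add(Mul(451, Pow(596, -1)), 410) = Add(Mul(451, Rational(1, 596)), 410) = Add(Rational(451, 596), 410) = Rational(244811, 596)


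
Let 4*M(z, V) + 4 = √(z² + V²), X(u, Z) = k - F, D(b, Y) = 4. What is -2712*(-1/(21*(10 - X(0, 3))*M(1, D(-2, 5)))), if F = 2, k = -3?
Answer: 14464/105 + 3616*√17/105 ≈ 279.74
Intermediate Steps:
X(u, Z) = -5 (X(u, Z) = -3 - 1*2 = -3 - 2 = -5)
M(z, V) = -1 + √(V² + z²)/4 (M(z, V) = -1 + √(z² + V²)/4 = -1 + √(V² + z²)/4)
-2712*(-1/(21*(10 - X(0, 3))*M(1, D(-2, 5)))) = -2712*(-1/(21*(-1 + √(4² + 1²)/4)*(10 - 1*(-5)))) = -2712*(-1/(21*(-1 + √(16 + 1)/4)*(10 + 5))) = -2712*(-1/(315*(-1 + √17/4))) = -2712/(315 - 315*√17/4)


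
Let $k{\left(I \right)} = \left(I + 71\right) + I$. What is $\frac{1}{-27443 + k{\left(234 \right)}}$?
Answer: $- \frac{1}{26904} \approx -3.7169 \cdot 10^{-5}$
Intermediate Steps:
$k{\left(I \right)} = 71 + 2 I$ ($k{\left(I \right)} = \left(71 + I\right) + I = 71 + 2 I$)
$\frac{1}{-27443 + k{\left(234 \right)}} = \frac{1}{-27443 + \left(71 + 2 \cdot 234\right)} = \frac{1}{-27443 + \left(71 + 468\right)} = \frac{1}{-27443 + 539} = \frac{1}{-26904} = - \frac{1}{26904}$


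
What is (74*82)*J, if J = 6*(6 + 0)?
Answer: 218448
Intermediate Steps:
J = 36 (J = 6*6 = 36)
(74*82)*J = (74*82)*36 = 6068*36 = 218448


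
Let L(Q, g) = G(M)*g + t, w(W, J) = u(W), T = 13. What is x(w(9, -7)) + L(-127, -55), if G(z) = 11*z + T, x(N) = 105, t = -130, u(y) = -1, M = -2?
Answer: 470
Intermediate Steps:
w(W, J) = -1
G(z) = 13 + 11*z (G(z) = 11*z + 13 = 13 + 11*z)
L(Q, g) = -130 - 9*g (L(Q, g) = (13 + 11*(-2))*g - 130 = (13 - 22)*g - 130 = -9*g - 130 = -130 - 9*g)
x(w(9, -7)) + L(-127, -55) = 105 + (-130 - 9*(-55)) = 105 + (-130 + 495) = 105 + 365 = 470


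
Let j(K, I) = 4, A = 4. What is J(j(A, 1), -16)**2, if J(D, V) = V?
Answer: 256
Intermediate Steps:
J(j(A, 1), -16)**2 = (-16)**2 = 256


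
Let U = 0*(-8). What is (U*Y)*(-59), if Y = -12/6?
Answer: 0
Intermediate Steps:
Y = -2 (Y = -12*⅙ = -2)
U = 0
(U*Y)*(-59) = (0*(-2))*(-59) = 0*(-59) = 0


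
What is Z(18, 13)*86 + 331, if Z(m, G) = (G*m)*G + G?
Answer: 263061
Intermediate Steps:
Z(m, G) = G + m*G² (Z(m, G) = m*G² + G = G + m*G²)
Z(18, 13)*86 + 331 = (13*(1 + 13*18))*86 + 331 = (13*(1 + 234))*86 + 331 = (13*235)*86 + 331 = 3055*86 + 331 = 262730 + 331 = 263061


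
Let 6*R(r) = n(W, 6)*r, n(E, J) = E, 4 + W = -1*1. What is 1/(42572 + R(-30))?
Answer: 1/42597 ≈ 2.3476e-5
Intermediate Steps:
W = -5 (W = -4 - 1*1 = -4 - 1 = -5)
R(r) = -5*r/6 (R(r) = (-5*r)/6 = -5*r/6)
1/(42572 + R(-30)) = 1/(42572 - 5/6*(-30)) = 1/(42572 + 25) = 1/42597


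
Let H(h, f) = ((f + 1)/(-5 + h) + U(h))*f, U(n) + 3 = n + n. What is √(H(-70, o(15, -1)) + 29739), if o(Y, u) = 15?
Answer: √689770/5 ≈ 166.10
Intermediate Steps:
U(n) = -3 + 2*n (U(n) = -3 + (n + n) = -3 + 2*n)
H(h, f) = f*(-3 + 2*h + (1 + f)/(-5 + h)) (H(h, f) = ((f + 1)/(-5 + h) + (-3 + 2*h))*f = ((1 + f)/(-5 + h) + (-3 + 2*h))*f = (-3 + 2*h + (1 + f)/(-5 + h))*f = f*(-3 + 2*h + (1 + f)/(-5 + h)))
√(H(-70, o(15, -1)) + 29739) = √(15*(16 + 15 - 13*(-70) + 2*(-70)²)/(-5 - 70) + 29739) = √(15*(16 + 15 + 910 + 2*4900)/(-75) + 29739) = √(15*(-1/75)*(16 + 15 + 910 + 9800) + 29739) = √(15*(-1/75)*10741 + 29739) = √(-10741/5 + 29739) = √(137954/5) = √689770/5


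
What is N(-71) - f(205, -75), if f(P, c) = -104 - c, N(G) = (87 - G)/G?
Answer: 1901/71 ≈ 26.775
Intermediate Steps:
N(G) = (87 - G)/G
N(-71) - f(205, -75) = (87 - 1*(-71))/(-71) - (-104 - 1*(-75)) = -(87 + 71)/71 - (-104 + 75) = -1/71*158 - 1*(-29) = -158/71 + 29 = 1901/71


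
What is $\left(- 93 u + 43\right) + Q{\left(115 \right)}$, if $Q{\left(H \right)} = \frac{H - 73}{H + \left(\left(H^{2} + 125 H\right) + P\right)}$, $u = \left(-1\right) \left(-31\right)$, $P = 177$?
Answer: $- \frac{39606619}{13946} \approx -2840.0$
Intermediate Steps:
$u = 31$
$Q{\left(H \right)} = \frac{-73 + H}{177 + H^{2} + 126 H}$ ($Q{\left(H \right)} = \frac{H - 73}{H + \left(\left(H^{2} + 125 H\right) + 177\right)} = \frac{-73 + H}{H + \left(177 + H^{2} + 125 H\right)} = \frac{-73 + H}{177 + H^{2} + 126 H}$)
$\left(- 93 u + 43\right) + Q{\left(115 \right)} = \left(\left(-93\right) 31 + 43\right) + \frac{-73 + 115}{177 + 115^{2} + 126 \cdot 115} = \left(-2883 + 43\right) + \frac{1}{177 + 13225 + 14490} \cdot 42 = -2840 + \frac{1}{27892} \cdot 42 = -2840 + \frac{21}{13946} = - \frac{39606619}{13946}$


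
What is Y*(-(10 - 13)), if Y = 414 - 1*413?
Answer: 3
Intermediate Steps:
Y = 1 (Y = 414 - 413 = 1)
Y*(-(10 - 13)) = 1*(-(10 - 13)) = 1*(-1*(-3)) = 1*3 = 3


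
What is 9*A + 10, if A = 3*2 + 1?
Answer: 73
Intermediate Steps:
A = 7 (A = 6 + 1 = 7)
9*A + 10 = 9*7 + 10 = 63 + 10 = 73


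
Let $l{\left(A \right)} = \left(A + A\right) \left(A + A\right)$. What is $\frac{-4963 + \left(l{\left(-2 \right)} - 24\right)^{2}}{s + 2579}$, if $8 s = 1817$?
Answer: $- \frac{13064}{7483} \approx -1.7458$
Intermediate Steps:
$s = \frac{1817}{8}$ ($s = \frac{1}{8} \cdot 1817 = \frac{1817}{8} \approx 227.13$)
$l{\left(A \right)} = 4 A^{2}$ ($l{\left(A \right)} = 2 A 2 A = 4 A^{2}$)
$\frac{-4963 + \left(l{\left(-2 \right)} - 24\right)^{2}}{s + 2579} = \frac{-4963 + \left(4 \left(-2\right)^{2} - 24\right)^{2}}{\frac{1817}{8} + 2579} = \frac{-4963 + \left(4 \cdot 4 - 24\right)^{2}}{\frac{22449}{8}} = \left(-4963 + \left(16 - 24\right)^{2}\right) \frac{8}{22449} = \left(-4963 + \left(-8\right)^{2}\right) \frac{8}{22449} = \left(-4963 + 64\right) \frac{8}{22449} = \left(-4899\right) \frac{8}{22449} = - \frac{13064}{7483}$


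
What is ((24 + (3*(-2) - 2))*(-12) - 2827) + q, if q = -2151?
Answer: -5170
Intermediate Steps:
((24 + (3*(-2) - 2))*(-12) - 2827) + q = ((24 + (3*(-2) - 2))*(-12) - 2827) - 2151 = ((24 + (-6 - 2))*(-12) - 2827) - 2151 = ((24 - 8)*(-12) - 2827) - 2151 = (16*(-12) - 2827) - 2151 = (-192 - 2827) - 2151 = -3019 - 2151 = -5170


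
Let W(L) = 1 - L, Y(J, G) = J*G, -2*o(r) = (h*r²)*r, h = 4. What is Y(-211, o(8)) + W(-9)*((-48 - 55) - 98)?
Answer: 214054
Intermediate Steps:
o(r) = -2*r³ (o(r) = -4*r²*r/2 = -2*r³)
Y(J, G) = G*J
Y(-211, o(8)) + W(-9)*((-48 - 55) - 98) = -2*8³*(-211) + (1 - 1*(-9))*((-48 - 55) - 98) = -2*512*(-211) + (1 + 9)*(-103 - 98) = -1024*(-211) + 10*(-201) = 216064 - 2010 = 214054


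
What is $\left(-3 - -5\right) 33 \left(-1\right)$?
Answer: $-66$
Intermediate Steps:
$\left(-3 - -5\right) 33 \left(-1\right) = \left(-3 + 5\right) 33 \left(-1\right) = 2 \cdot 33 \left(-1\right) = 66 \left(-1\right) = -66$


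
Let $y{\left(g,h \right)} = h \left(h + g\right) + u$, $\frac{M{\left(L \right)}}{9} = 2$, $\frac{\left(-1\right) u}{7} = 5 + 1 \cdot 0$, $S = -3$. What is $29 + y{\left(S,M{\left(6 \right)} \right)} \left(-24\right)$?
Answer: $-5611$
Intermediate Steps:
$u = -35$ ($u = - 7 \left(5 + 1 \cdot 0\right) = - 7 \left(5 + 0\right) = \left(-7\right) 5 = -35$)
$M{\left(L \right)} = 18$ ($M{\left(L \right)} = 9 \cdot 2 = 18$)
$y{\left(g,h \right)} = -35 + h \left(g + h\right)$ ($y{\left(g,h \right)} = h \left(h + g\right) - 35 = h \left(g + h\right) - 35 = -35 + h \left(g + h\right)$)
$29 + y{\left(S,M{\left(6 \right)} \right)} \left(-24\right) = 29 + \left(-35 + 18^{2} - 54\right) \left(-24\right) = 29 + \left(-35 + 324 - 54\right) \left(-24\right) = 29 + 235 \left(-24\right) = 29 - 5640 = -5611$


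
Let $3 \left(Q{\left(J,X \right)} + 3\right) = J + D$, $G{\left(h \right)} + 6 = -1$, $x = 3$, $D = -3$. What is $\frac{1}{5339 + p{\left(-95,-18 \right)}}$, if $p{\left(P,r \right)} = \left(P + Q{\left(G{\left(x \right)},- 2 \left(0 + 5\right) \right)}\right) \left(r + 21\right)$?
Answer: $\frac{1}{5035} \approx 0.00019861$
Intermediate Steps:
$G{\left(h \right)} = -7$ ($G{\left(h \right)} = -6 - 1 = -7$)
$Q{\left(J,X \right)} = -4 + \frac{J}{3}$ ($Q{\left(J,X \right)} = -3 + \frac{J - 3}{3} = -3 + \frac{-3 + J}{3} = -3 + \left(-1 + \frac{J}{3}\right) = -4 + \frac{J}{3}$)
$p{\left(P,r \right)} = \left(21 + r\right) \left(- \frac{19}{3} + P\right)$ ($p{\left(P,r \right)} = \left(P + \left(-4 + \frac{1}{3} \left(-7\right)\right)\right) \left(r + 21\right) = \left(P - \frac{19}{3}\right) \left(21 + r\right) = \left(- \frac{19}{3} + P\right) \left(21 + r\right) = \left(21 + r\right) \left(- \frac{19}{3} + P\right)$)
$\frac{1}{5339 + p{\left(-95,-18 \right)}} = \frac{1}{5339 - 304} = \frac{1}{5035}$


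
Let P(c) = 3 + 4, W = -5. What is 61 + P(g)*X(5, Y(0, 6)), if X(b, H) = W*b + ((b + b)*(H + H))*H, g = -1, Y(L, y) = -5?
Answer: 3386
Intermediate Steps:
P(c) = 7
X(b, H) = -5*b + 4*b*H**2 (X(b, H) = -5*b + ((b + b)*(H + H))*H = -5*b + ((2*b)*(2*H))*H = -5*b + (4*H*b)*H = -5*b + 4*b*H**2)
61 + P(g)*X(5, Y(0, 6)) = 61 + 7*(5*(-5 + 4*(-5)**2)) = 61 + 7*(5*(-5 + 4*25)) = 61 + 7*(5*(-5 + 100)) = 61 + 7*(5*95) = 61 + 7*475 = 61 + 3325 = 3386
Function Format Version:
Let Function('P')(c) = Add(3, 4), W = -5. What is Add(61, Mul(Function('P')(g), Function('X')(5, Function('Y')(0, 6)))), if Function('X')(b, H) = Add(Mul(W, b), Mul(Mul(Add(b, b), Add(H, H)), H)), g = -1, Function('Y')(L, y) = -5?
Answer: 3386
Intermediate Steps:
Function('P')(c) = 7
Function('X')(b, H) = Add(Mul(-5, b), Mul(4, b, Pow(H, 2))) (Function('X')(b, H) = Add(Mul(-5, b), Mul(Mul(Add(b, b), Add(H, H)), H)) = Add(Mul(-5, b), Mul(Mul(Mul(2, b), Mul(2, H)), H)) = Add(Mul(-5, b), Mul(Mul(4, H, b), H)) = Add(Mul(-5, b), Mul(4, b, Pow(H, 2))))
Add(61, Mul(Function('P')(g), Function('X')(5, Function('Y')(0, 6)))) = Add(61, Mul(7, Mul(5, Add(-5, Mul(4, Pow(-5, 2)))))) = Add(61, Mul(7, Mul(5, Add(-5, Mul(4, 25))))) = Add(61, Mul(7, Mul(5, Add(-5, 100)))) = Add(61, Mul(7, Mul(5, 95))) = Add(61, Mul(7, 475)) = Add(61, 3325) = 3386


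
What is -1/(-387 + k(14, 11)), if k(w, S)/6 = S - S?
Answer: 1/387 ≈ 0.0025840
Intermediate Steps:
k(w, S) = 0 (k(w, S) = 6*(S - S) = 6*0 = 0)
-1/(-387 + k(14, 11)) = -1/(-387 + 0) = -1/(-387) = -1*(-1/387) = 1/387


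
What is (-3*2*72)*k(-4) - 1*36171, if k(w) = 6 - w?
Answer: -40491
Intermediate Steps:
(-3*2*72)*k(-4) - 1*36171 = (-3*2*72)*(6 - 1*(-4)) - 1*36171 = (-6*72)*(6 + 4) - 36171 = -432*10 - 36171 = -4320 - 36171 = -40491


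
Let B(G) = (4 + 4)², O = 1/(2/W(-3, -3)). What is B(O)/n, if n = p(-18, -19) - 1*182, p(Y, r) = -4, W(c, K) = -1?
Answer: -32/93 ≈ -0.34409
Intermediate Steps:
O = -½ (O = 1/(2/(-1)) = 1/(2*(-1)) = 1/(-2) = 1*(-½) = -½ ≈ -0.50000)
n = -186 (n = -4 - 1*182 = -4 - 182 = -186)
B(G) = 64 (B(G) = 8² = 64)
B(O)/n = 64/(-186) = 64*(-1/186) = -32/93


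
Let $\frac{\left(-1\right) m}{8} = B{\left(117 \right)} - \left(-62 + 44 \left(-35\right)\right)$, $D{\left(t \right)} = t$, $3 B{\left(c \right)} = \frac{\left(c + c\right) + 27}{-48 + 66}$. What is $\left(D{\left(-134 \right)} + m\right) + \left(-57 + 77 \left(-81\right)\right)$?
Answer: $- \frac{57848}{3} \approx -19283.0$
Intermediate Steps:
$B{\left(c \right)} = \frac{1}{2} + \frac{c}{27}$ ($B{\left(c \right)} = \frac{\left(\left(c + c\right) + 27\right) \frac{1}{-48 + 66}}{3} = \frac{\left(2 c + 27\right) \frac{1}{18}}{3} = \frac{\left(27 + 2 c\right) \frac{1}{18}}{3} = \frac{\frac{3}{2} + \frac{c}{9}}{3} = \frac{1}{2} + \frac{c}{27}$)
$m = - \frac{38564}{3}$ ($m = - 8 \left(\left(\frac{1}{2} + \frac{1}{27} \cdot 117\right) - \left(-62 + 44 \left(-35\right)\right)\right) = - 8 \left(\left(\frac{1}{2} + \frac{13}{3}\right) - \left(-62 - 1540\right)\right) = - 8 \left(\frac{29}{6} - -1602\right) = - 8 \left(\frac{29}{6} + 1602\right) = \left(-8\right) \frac{9641}{6} = - \frac{38564}{3} \approx -12855.0$)
$\left(D{\left(-134 \right)} + m\right) + \left(-57 + 77 \left(-81\right)\right) = \left(-134 - \frac{38564}{3}\right) + \left(-57 + 77 \left(-81\right)\right) = - \frac{38966}{3} - 6294 = - \frac{57848}{3}$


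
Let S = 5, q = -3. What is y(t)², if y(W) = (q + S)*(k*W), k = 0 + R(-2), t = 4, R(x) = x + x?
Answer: 1024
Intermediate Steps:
R(x) = 2*x
k = -4 (k = 0 + 2*(-2) = 0 - 4 = -4)
y(W) = -8*W (y(W) = (-3 + 5)*(-4*W) = 2*(-4*W) = -8*W)
y(t)² = (-8*4)² = (-32)² = 1024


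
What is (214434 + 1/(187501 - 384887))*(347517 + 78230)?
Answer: 2574326038658383/28198 ≈ 9.1295e+10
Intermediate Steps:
(214434 + 1/(187501 - 384887))*(347517 + 78230) = (214434 + 1/(-197386))*425747 = (214434 - 1/197386)*425747 = (42326269523/197386)*425747 = 2574326038658383/28198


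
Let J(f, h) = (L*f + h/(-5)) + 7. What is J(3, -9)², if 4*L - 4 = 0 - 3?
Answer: 36481/400 ≈ 91.203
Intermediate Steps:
L = ¼ (L = 1 + (0 - 3)/4 = 1 + (¼)*(-3) = 1 - ¾ = ¼ ≈ 0.25000)
J(f, h) = 7 - h/5 + f/4 (J(f, h) = (f/4 + h/(-5)) + 7 = (f/4 - h/5) + 7 = (-h/5 + f/4) + 7 = 7 - h/5 + f/4)
J(3, -9)² = (7 - ⅕*(-9) + (¼)*3)² = (7 + 9/5 + ¾)² = (191/20)² = 36481/400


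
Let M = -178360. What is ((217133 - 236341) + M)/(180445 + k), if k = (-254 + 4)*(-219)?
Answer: -197568/235195 ≈ -0.84002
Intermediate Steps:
k = 54750 (k = -250*(-219) = 54750)
((217133 - 236341) + M)/(180445 + k) = ((217133 - 236341) - 178360)/(180445 + 54750) = (-19208 - 178360)/235195 = -197568*1/235195 = -197568/235195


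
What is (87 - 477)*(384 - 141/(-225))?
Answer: -750022/5 ≈ -1.5000e+5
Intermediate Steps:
(87 - 477)*(384 - 141/(-225)) = -390*(384 - 141*(-1/225)) = -390*(384 + 47/75) = -390*28847/75 = -750022/5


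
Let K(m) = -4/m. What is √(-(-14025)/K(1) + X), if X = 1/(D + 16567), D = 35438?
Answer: I*√37930893142605/104010 ≈ 59.214*I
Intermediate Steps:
X = 1/52005 (X = 1/(35438 + 16567) = 1/52005 ≈ 1.9229e-5)
√(-(-14025)/K(1) + X) = √(-(-14025)/((-4/1)) + 1/52005) = √(-(-14025)/((-4*1)) + 1/52005) = √(-(-14025)/(-4) + 1/52005) = √(-(-14025)*(-1)/4 + 1/52005) = √(-425*33/4 + 1/52005) = √(-14025/4 + 1/52005) = √(-729370121/208020) = I*√37930893142605/104010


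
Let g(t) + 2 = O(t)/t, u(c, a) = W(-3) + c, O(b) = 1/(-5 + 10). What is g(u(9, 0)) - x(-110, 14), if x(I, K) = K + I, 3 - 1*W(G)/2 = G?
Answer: 9871/105 ≈ 94.010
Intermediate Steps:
W(G) = 6 - 2*G
O(b) = 1/5
x(I, K) = I + K
u(c, a) = 12 + c (u(c, a) = (6 - 2*(-3)) + c = (6 + 6) + c = 12 + c)
g(t) = -2 + 1/(5*t)
g(u(9, 0)) - x(-110, 14) = (-2 + 1/(5*(12 + 9))) - (-110 + 14) = (-2 + (1/5)/21) - 1*(-96) = (-2 + (1/5)*(1/21)) + 96 = (-2 + 1/105) + 96 = -209/105 + 96 = 9871/105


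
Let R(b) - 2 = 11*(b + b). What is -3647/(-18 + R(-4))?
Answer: 3647/104 ≈ 35.067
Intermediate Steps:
R(b) = 2 + 22*b (R(b) = 2 + 11*(b + b) = 2 + 11*(2*b) = 2 + 22*b)
-3647/(-18 + R(-4)) = -3647/(-18 + (2 + 22*(-4))) = -3647/(-18 + (2 - 88)) = -3647/(-18 - 86) = -3647/(-104) = -3647*(-1/104) = 3647/104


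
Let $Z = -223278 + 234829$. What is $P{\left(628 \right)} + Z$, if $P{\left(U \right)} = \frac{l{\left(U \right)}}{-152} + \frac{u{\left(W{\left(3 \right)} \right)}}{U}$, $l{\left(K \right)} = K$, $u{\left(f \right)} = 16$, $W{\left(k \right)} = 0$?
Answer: $\frac{68888769}{5966} \approx 11547.0$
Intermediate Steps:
$Z = 11551$
$P{\left(U \right)} = \frac{16}{U} - \frac{U}{152}$ ($P{\left(U \right)} = \frac{U}{-152} + \frac{16}{U} = U \left(- \frac{1}{152}\right) + \frac{16}{U} = - \frac{U}{152} + \frac{16}{U} = \frac{16}{U} - \frac{U}{152}$)
$P{\left(628 \right)} + Z = \left(\frac{16}{628} - \frac{157}{38}\right) + 11551 = \left(16 \cdot \frac{1}{628} - \frac{157}{38}\right) + 11551 = \left(\frac{4}{157} - \frac{157}{38}\right) + 11551 = - \frac{24497}{5966} + 11551 = \frac{68888769}{5966}$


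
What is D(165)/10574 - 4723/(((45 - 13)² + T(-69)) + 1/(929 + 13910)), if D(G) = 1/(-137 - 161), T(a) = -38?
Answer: -220840224177299/46103845330260 ≈ -4.7901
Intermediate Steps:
D(G) = -1/298 (D(G) = 1/(-298) = -1/298)
D(165)/10574 - 4723/(((45 - 13)² + T(-69)) + 1/(929 + 13910)) = -1/298/10574 - 4723/(((45 - 13)² - 38) + 1/(929 + 13910)) = -1/298*1/10574 - 4723/((32² - 38) + 1/14839) = -1/3151052 - 4723/((1024 - 38) + 1/14839) = -1/3151052 - 4723/(986 + 1/14839) = -1/3151052 - 4723/14631255/14839 = -1/3151052 - 4723*14839/14631255 = -1/3151052 - 70084597/14631255 = -220840224177299/46103845330260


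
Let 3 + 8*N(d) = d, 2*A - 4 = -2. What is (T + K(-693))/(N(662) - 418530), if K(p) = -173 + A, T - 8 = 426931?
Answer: -3414136/3347581 ≈ -1.0199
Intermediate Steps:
A = 1 (A = 2 + (½)*(-2) = 2 - 1 = 1)
T = 426939 (T = 8 + 426931 = 426939)
N(d) = -3/8 + d/8
K(p) = -172 (K(p) = -173 + 1 = -172)
(T + K(-693))/(N(662) - 418530) = (426939 - 172)/((-3/8 + (⅛)*662) - 418530) = 426767/((-3/8 + 331/4) - 418530) = 426767/(659/8 - 418530) = 426767/(-3347581/8) = 426767*(-8/3347581) = -3414136/3347581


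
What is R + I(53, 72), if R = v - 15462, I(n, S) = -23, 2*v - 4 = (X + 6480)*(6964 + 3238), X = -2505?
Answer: 20260992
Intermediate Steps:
v = 20276477 (v = 2 + ((-2505 + 6480)*(6964 + 3238))/2 = 2 + (3975*10202)/2 = 2 + (1/2)*40552950 = 2 + 20276475 = 20276477)
R = 20261015 (R = 20276477 - 15462 = 20261015)
R + I(53, 72) = 20261015 - 23 = 20260992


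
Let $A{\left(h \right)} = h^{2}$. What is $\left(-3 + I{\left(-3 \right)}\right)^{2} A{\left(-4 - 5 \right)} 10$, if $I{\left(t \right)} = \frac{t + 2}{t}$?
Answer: $5760$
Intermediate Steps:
$I{\left(t \right)} = \frac{2 + t}{t}$
$\left(-3 + I{\left(-3 \right)}\right)^{2} A{\left(-4 - 5 \right)} 10 = \left(-3 + \frac{2 - 3}{-3}\right)^{2} \left(-4 - 5\right)^{2} \cdot 10 = \left(-3 - - \frac{1}{3}\right)^{2} \left(-9\right)^{2} \cdot 10 = \left(-3 + \frac{1}{3}\right)^{2} \cdot 81 \cdot 10 = \left(- \frac{8}{3}\right)^{2} \cdot 81 \cdot 10 = \frac{64}{9} \cdot 81 \cdot 10 = 576 \cdot 10 = 5760$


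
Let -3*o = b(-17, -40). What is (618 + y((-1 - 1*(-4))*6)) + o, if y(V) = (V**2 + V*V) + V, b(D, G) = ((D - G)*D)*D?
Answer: -2795/3 ≈ -931.67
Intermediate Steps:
b(D, G) = D**2*(D - G) (b(D, G) = (D*(D - G))*D = D**2*(D - G))
o = -6647/3 (o = -(-17)**2*(-17 - 1*(-40))/3 = -289*(-17 + 40)/3 = -289*23/3 = -1/3*6647 = -6647/3 ≈ -2215.7)
y(V) = V + 2*V**2 (y(V) = (V**2 + V**2) + V = 2*V**2 + V = V + 2*V**2)
(618 + y((-1 - 1*(-4))*6)) + o = (618 + ((-1 - 1*(-4))*6)*(1 + 2*((-1 - 1*(-4))*6))) - 6647/3 = (618 + ((-1 + 4)*6)*(1 + 2*((-1 + 4)*6))) - 6647/3 = (618 + (3*6)*(1 + 2*(3*6))) - 6647/3 = (618 + 18*(1 + 2*18)) - 6647/3 = (618 + 18*(1 + 36)) - 6647/3 = (618 + 18*37) - 6647/3 = (618 + 666) - 6647/3 = 1284 - 6647/3 = -2795/3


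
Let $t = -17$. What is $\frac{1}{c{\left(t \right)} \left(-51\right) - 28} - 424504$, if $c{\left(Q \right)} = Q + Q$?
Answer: $- \frac{724203823}{1706} \approx -4.245 \cdot 10^{5}$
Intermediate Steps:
$c{\left(Q \right)} = 2 Q$
$\frac{1}{c{\left(t \right)} \left(-51\right) - 28} - 424504 = \frac{1}{2 \left(-17\right) \left(-51\right) - 28} - 424504 = \frac{1}{\left(-34\right) \left(-51\right) - 28} - 424504 = \frac{1}{1734 - 28} - 424504 = \frac{1}{1706} - 424504 = - \frac{724203823}{1706}$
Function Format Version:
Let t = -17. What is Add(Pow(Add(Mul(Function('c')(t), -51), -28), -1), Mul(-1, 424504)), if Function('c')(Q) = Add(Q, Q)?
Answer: Rational(-724203823, 1706) ≈ -4.2450e+5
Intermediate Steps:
Function('c')(Q) = Mul(2, Q)
Add(Pow(Add(Mul(Function('c')(t), -51), -28), -1), Mul(-1, 424504)) = Add(Pow(Add(Mul(Mul(2, -17), -51), -28), -1), Mul(-1, 424504)) = Add(Pow(Add(Mul(-34, -51), -28), -1), -424504) = Add(Pow(Add(1734, -28), -1), -424504) = Add(Pow(1706, -1), -424504) = Add(Rational(1, 1706), -424504) = Rational(-724203823, 1706)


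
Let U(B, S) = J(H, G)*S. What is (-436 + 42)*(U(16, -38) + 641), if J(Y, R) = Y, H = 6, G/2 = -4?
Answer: -162722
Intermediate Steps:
G = -8 (G = 2*(-4) = -8)
U(B, S) = 6*S
(-436 + 42)*(U(16, -38) + 641) = (-436 + 42)*(6*(-38) + 641) = -394*(-228 + 641) = -394*413 = -162722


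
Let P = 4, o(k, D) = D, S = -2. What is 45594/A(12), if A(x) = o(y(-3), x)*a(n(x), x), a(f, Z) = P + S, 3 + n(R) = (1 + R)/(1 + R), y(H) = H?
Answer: 7599/4 ≈ 1899.8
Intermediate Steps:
n(R) = -2 (n(R) = -3 + (1 + R)/(1 + R) = -3 + 1 = -2)
a(f, Z) = 2 (a(f, Z) = 4 - 2 = 2)
A(x) = 2*x (A(x) = x*2 = 2*x)
45594/A(12) = 45594/((2*12)) = 45594/24 = 45594*(1/24) = 7599/4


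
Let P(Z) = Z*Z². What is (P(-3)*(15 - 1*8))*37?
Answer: -6993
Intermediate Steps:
P(Z) = Z³
(P(-3)*(15 - 1*8))*37 = ((-3)³*(15 - 1*8))*37 = -27*(15 - 8)*37 = -27*7*37 = -189*37 = -6993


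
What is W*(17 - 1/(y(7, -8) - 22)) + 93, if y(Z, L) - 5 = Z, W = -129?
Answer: -21129/10 ≈ -2112.9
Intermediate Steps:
y(Z, L) = 5 + Z
W*(17 - 1/(y(7, -8) - 22)) + 93 = -129*(17 - 1/((5 + 7) - 22)) + 93 = -129*(17 - 1/(12 - 22)) + 93 = -129*(17 - 1/(-10)) + 93 = -129*(17 - 1*(-⅒)) + 93 = -129*(17 + ⅒) + 93 = -129*171/10 + 93 = -22059/10 + 93 = -21129/10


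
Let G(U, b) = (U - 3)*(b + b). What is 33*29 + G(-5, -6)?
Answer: 1053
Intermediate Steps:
G(U, b) = 2*b*(-3 + U) (G(U, b) = (-3 + U)*(2*b) = 2*b*(-3 + U))
33*29 + G(-5, -6) = 33*29 + 2*(-6)*(-3 - 5) = 957 + 2*(-6)*(-8) = 957 + 96 = 1053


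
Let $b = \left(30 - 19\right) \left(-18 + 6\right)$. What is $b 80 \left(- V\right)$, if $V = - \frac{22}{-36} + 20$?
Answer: $\frac{652960}{3} \approx 2.1765 \cdot 10^{5}$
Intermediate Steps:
$b = -132$ ($b = 11 \left(-12\right) = -132$)
$V = \frac{371}{18}$ ($V = \left(-22\right) \left(- \frac{1}{36}\right) + 20 = \frac{11}{18} + 20 = \frac{371}{18} \approx 20.611$)
$b 80 \left(- V\right) = \left(-132\right) 80 \left(\left(-1\right) \frac{371}{18}\right) = \left(-10560\right) \left(- \frac{371}{18}\right) = \frac{652960}{3}$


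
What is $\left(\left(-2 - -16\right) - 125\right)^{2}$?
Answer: $12321$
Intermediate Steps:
$\left(\left(-2 - -16\right) - 125\right)^{2} = \left(\left(-2 + 16\right) - 125\right)^{2} = \left(14 - 125\right)^{2} = \left(-111\right)^{2} = 12321$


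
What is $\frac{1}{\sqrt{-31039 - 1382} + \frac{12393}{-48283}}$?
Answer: $- \frac{199457073}{25193849293306} - \frac{2331248089 i \sqrt{32421}}{75581547879918} \approx -7.9169 \cdot 10^{-6} - 0.0055537 i$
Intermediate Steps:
$\frac{1}{\sqrt{-31039 - 1382} + \frac{12393}{-48283}} = \frac{1}{\sqrt{-32421} + 12393 \left(- \frac{1}{48283}\right)} = \frac{1}{i \sqrt{32421} - \frac{12393}{48283}} = \frac{1}{- \frac{12393}{48283} + i \sqrt{32421}}$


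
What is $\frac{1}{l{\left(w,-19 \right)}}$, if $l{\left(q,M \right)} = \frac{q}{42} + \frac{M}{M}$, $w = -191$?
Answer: $- \frac{42}{149} \approx -0.28188$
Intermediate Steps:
$l{\left(q,M \right)} = 1 + \frac{q}{42}$ ($l{\left(q,M \right)} = q \frac{1}{42} + 1 = \frac{q}{42} + 1 = 1 + \frac{q}{42}$)
$\frac{1}{l{\left(w,-19 \right)}} = \frac{1}{1 + \frac{1}{42} \left(-191\right)} = \frac{1}{1 - \frac{191}{42}} = \frac{1}{- \frac{149}{42}} = - \frac{42}{149}$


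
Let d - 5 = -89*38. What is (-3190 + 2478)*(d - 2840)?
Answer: 4426504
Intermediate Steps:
d = -3377 (d = 5 - 89*38 = 5 - 3382 = -3377)
(-3190 + 2478)*(d - 2840) = (-3190 + 2478)*(-3377 - 2840) = -712*(-6217) = 4426504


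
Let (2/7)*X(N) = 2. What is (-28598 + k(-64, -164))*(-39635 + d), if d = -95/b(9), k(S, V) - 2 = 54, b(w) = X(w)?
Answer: 7921546680/7 ≈ 1.1316e+9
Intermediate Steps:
X(N) = 7 (X(N) = (7/2)*2 = 7)
b(w) = 7
k(S, V) = 56 (k(S, V) = 2 + 54 = 56)
d = -95/7 ≈ -13.571
(-28598 + k(-64, -164))*(-39635 + d) = (-28598 + 56)*(-39635 - 95/7) = -28542*(-277540/7) = 7921546680/7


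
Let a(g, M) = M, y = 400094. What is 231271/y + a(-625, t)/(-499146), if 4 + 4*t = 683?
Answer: 230740157219/399410639448 ≈ 0.57770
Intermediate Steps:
t = 679/4 (t = -1 + (¼)*683 = -1 + 683/4 = 679/4 ≈ 169.75)
231271/y + a(-625, t)/(-499146) = 231271/400094 + (679/4)/(-499146) = 231271*(1/400094) + (679/4)*(-1/499146) = 231271/400094 - 679/1996584 = 230740157219/399410639448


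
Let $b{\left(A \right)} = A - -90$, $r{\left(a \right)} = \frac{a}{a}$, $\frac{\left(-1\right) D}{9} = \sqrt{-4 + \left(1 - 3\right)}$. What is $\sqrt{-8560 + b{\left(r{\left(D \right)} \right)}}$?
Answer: $3 i \sqrt{941} \approx 92.027 i$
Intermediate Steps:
$D = - 9 i \sqrt{6}$ ($D = - 9 \sqrt{-4 + \left(1 - 3\right)} = - 9 \sqrt{-4 - 2} = - 9 \sqrt{-6} = - 9 i \sqrt{6} \approx - 22.045 i$)
$r{\left(a \right)} = 1$
$b{\left(A \right)} = 90 + A$ ($b{\left(A \right)} = A + 90 = 90 + A$)
$\sqrt{-8560 + b{\left(r{\left(D \right)} \right)}} = \sqrt{-8560 + \left(90 + 1\right)} = \sqrt{-8560 + 91} = \sqrt{-8469} = 3 i \sqrt{941}$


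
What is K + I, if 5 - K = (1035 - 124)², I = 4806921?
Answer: 3977005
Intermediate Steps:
K = -829916 (K = 5 - (1035 - 124)² = 5 - 1*911² = 5 - 1*829921 = 5 - 829921 = -829916)
K + I = -829916 + 4806921 = 3977005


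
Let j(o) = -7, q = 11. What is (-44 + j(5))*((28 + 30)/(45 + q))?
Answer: -1479/28 ≈ -52.821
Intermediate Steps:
(-44 + j(5))*((28 + 30)/(45 + q)) = (-44 - 7)*((28 + 30)/(45 + 11)) = -2958/56 = -51*29/28 = -1479/28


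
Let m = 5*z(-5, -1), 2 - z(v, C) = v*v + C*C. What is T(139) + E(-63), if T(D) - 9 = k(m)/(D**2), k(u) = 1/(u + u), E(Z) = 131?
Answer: 649185599/4637040 ≈ 140.00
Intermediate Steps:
z(v, C) = 2 - C**2 - v**2 (z(v, C) = 2 - (v*v + C*C) = 2 - (v**2 + C**2) = 2 - (C**2 + v**2) = 2 + (-C**2 - v**2) = 2 - C**2 - v**2)
m = -120 (m = 5*(2 - 1*(-1)**2 - 1*(-5)**2) = 5*(2 - 1*1 - 1*25) = 5*(2 - 1 - 25) = 5*(-24) = -120)
k(u) = 1/(2*u)
T(D) = 9 - 1/(240*D**2) (T(D) = 9 + ((1/2)/(-120))/(D**2) = 9 + ((1/2)*(-1/120))/D**2 = 9 - 1/(240*D**2))
T(139) + E(-63) = (9 - 1/240/139**2) + 131 = (9 - 1/240*1/19321) + 131 = (9 - 1/4637040) + 131 = 41733359/4637040 + 131 = 649185599/4637040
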